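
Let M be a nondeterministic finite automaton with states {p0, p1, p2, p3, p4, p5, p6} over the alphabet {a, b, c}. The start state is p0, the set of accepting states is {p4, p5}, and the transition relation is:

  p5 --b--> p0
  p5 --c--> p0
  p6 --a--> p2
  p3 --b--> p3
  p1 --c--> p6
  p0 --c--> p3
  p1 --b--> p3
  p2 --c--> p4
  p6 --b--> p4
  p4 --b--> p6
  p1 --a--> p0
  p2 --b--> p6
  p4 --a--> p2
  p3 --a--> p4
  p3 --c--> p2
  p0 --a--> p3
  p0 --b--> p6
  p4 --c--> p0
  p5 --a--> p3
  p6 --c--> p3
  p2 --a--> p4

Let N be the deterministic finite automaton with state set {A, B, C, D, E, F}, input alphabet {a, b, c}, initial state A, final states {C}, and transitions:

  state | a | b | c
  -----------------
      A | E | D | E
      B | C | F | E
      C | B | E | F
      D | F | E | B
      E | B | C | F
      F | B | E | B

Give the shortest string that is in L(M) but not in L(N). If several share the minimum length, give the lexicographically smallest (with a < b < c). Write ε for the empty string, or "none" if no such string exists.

The string aa is accepted by M but not by N.
No shorter string lies in the difference, and aa is the lexicographically first length-2 string in L(M) \ L(N).

aa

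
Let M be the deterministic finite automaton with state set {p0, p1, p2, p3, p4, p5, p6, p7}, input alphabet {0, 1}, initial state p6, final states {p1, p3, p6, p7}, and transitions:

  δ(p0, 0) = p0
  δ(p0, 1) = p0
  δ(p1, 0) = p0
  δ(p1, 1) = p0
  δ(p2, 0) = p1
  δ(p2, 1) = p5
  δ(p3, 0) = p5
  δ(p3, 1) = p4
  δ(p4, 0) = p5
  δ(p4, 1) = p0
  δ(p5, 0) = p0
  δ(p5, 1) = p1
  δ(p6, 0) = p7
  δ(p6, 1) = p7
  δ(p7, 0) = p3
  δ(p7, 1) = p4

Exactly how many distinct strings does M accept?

11

The useful subgraph on states {p1, p3, p4, p5, p6, p7} is acyclic, so L(M) is finite; the longest accepting path visits 6 useful states, giving maximum string length 5.
Counting accepting paths from p6 by length: 1 of length 0, 2 of length 1, 2 of length 2, 4 of length 4, 2 of length 5. Total 11.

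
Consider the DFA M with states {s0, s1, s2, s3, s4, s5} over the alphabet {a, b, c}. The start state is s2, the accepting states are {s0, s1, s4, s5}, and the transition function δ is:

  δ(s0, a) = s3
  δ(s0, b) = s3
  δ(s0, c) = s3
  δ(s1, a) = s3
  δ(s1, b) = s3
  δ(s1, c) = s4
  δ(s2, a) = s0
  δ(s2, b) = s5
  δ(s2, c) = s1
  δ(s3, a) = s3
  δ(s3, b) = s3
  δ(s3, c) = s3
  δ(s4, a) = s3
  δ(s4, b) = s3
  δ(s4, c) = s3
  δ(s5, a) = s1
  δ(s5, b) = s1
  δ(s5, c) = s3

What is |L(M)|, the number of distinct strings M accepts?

The useful subgraph on states {s0, s1, s2, s4, s5} is acyclic, so L(M) is finite; the longest accepting path visits 4 useful states, giving maximum string length 3.
Counting accepting paths from s2 by length: 3 of length 1, 3 of length 2, 2 of length 3. Total 8.

8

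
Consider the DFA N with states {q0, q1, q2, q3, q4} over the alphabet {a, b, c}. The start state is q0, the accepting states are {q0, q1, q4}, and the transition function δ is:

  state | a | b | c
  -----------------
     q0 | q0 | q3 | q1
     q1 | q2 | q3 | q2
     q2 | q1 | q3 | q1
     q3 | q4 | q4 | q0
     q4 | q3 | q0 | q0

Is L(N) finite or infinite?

State q0 is reachable from the start and can reach an accepting state, and it lies on the cycle q0 → q0.
Traversing that cycle any number of times yields accepted strings of unbounded length, so the language is infinite.

infinite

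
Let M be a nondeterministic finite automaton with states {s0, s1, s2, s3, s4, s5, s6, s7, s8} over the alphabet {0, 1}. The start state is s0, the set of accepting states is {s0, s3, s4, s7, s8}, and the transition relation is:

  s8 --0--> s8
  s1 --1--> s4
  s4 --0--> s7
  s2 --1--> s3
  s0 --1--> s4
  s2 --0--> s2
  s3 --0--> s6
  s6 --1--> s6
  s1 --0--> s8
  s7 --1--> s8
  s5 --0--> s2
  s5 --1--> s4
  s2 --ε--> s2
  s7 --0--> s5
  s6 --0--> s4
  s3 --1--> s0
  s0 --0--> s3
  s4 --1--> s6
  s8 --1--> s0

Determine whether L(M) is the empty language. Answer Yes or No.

The empty string ε is accepted: the run s0 ends in the accepting state s0.
Since at least one string is accepted, L(M) is not empty.

No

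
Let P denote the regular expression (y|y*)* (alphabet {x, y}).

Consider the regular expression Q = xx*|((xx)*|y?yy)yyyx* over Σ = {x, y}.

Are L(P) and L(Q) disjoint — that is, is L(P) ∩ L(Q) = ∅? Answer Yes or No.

No

The string yyy is accepted by both P and Q.
Hence L(P) ∩ L(Q) ≠ ∅.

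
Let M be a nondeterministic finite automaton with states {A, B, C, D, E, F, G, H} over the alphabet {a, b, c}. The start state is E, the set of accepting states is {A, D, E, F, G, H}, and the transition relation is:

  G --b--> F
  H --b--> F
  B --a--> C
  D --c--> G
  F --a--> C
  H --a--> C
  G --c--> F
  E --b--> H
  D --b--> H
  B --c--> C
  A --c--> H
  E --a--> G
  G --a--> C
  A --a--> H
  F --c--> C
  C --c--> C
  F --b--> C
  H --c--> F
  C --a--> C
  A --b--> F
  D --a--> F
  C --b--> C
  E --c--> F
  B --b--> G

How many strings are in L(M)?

8

The useful subgraph on states {E, F, G, H} is acyclic, so L(M) is finite; the longest accepting path visits 3 useful states, giving maximum string length 2.
Counting accepting paths from E by length: 1 of length 0, 3 of length 1, 4 of length 2. Total 8.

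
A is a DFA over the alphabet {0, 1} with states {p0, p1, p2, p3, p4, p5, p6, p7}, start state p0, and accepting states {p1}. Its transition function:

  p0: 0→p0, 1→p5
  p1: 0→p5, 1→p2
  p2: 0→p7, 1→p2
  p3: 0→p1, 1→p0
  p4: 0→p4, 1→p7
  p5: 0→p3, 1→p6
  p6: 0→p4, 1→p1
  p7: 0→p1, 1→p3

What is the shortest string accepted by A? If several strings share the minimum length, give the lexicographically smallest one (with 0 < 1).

100

A breadth-first search from p0 reaches an accepting state first via the path p0 → p5 → p3 → p1 on input 100.
No string of length < 3 is accepted (BFS exhausts all shorter strings without reaching an accepting state), and 100 is the lexicographically least accepting string of length 3.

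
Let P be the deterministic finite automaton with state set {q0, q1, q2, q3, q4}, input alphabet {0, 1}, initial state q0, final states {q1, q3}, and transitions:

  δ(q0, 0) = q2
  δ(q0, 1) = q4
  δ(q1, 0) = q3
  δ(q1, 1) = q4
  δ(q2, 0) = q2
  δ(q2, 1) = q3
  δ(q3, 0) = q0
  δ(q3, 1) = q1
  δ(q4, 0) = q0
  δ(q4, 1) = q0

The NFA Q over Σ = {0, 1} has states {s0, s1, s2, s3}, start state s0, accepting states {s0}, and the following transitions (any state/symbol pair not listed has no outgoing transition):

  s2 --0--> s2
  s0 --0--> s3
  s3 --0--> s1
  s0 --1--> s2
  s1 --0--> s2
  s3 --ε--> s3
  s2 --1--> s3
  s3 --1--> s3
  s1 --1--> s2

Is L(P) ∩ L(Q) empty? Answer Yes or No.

Exploring the product automaton P × Q from the start pair (q0, s0), following both machines on each input symbol, reaches 14 state pairs: (q0, s0), (q2, s3), (q4, s2), (q2, s1), (q3, s3), (q0, s2), (q0, s3), (q2, s2), (q3, s2), (q0, s1), (q1, s3), (q4, s3), (q3, s1), (q1, s2).
P accepts in {q1, q3} and Q accepts in {s0}; no reachable pair has both components accepting, so no string drives both machines to acceptance simultaneously and L(P) ∩ L(Q) = ∅.
So no string is accepted by both, and the intersection is empty.

Yes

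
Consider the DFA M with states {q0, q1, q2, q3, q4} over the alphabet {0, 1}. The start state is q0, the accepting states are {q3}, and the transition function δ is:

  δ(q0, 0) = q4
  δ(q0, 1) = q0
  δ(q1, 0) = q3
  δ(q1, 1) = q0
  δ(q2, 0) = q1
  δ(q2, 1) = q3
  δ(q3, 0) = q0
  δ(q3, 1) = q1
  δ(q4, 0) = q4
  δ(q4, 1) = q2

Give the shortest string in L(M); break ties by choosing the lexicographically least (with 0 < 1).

A breadth-first search from q0 reaches an accepting state first via the path q0 → q4 → q2 → q3 on input 011.
No string of length < 3 is accepted (BFS exhausts all shorter strings without reaching an accepting state), and 011 is the lexicographically least accepting string of length 3.

011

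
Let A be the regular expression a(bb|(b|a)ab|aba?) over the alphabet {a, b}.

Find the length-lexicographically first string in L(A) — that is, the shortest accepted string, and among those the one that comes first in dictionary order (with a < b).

aab

By inspection of the expression, no string of length less than 3 matches, and aab is the lexicographically first match of length 3.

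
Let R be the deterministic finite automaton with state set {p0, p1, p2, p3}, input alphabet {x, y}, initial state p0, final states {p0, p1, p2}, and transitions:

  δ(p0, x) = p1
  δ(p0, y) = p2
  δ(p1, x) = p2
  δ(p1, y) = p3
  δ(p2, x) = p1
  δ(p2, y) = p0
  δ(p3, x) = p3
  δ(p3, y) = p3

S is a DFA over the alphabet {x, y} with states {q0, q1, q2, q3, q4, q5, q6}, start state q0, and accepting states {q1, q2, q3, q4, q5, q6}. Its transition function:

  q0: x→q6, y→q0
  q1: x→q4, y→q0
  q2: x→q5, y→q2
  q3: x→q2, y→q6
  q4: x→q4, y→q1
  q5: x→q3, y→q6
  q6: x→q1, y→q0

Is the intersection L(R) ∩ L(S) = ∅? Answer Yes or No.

The string x is accepted by both R and S.
Hence L(R) ∩ L(S) ≠ ∅.

No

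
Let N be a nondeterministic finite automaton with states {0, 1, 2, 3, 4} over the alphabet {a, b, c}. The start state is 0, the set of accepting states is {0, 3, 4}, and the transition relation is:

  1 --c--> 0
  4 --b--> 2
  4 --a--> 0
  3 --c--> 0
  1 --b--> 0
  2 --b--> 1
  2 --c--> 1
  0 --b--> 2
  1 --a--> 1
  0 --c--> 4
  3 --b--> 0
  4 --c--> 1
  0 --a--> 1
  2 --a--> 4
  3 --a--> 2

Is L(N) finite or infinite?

infinite

State 0 is reachable from the start and can reach an accepting state, and it lies on the cycle 0 → 1 → 0.
Traversing that cycle any number of times yields accepted strings of unbounded length, so the language is infinite.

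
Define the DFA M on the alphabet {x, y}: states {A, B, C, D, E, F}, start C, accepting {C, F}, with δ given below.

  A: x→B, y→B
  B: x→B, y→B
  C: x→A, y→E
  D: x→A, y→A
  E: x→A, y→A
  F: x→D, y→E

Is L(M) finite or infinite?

finite

The useful states (reachable from C and able to reach an accepting state) are {C}.
Restricted to these states the transition graph has no cycle, so every accepting path has bounded length and L is finite.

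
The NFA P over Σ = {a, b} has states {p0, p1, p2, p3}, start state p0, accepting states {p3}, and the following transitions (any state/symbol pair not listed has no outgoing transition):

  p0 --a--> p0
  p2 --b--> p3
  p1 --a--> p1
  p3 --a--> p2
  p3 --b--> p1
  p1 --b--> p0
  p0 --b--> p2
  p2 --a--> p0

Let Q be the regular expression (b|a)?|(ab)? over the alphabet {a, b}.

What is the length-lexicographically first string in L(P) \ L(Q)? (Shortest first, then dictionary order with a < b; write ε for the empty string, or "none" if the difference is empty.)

bb

The string bb is accepted by P but not by Q.
No shorter string lies in the difference, and bb is the lexicographically first length-2 string in L(P) \ L(Q).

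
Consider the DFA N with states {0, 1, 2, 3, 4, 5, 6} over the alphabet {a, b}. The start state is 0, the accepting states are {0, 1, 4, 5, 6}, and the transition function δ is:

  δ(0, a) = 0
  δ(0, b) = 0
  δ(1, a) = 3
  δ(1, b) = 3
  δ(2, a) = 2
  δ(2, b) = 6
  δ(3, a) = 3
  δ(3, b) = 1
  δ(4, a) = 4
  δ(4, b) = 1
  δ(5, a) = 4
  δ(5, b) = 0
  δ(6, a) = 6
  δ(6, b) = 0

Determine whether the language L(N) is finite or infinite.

infinite

State 0 is reachable from the start and can reach an accepting state, and it lies on the cycle 0 → 0.
Traversing that cycle any number of times yields accepted strings of unbounded length, so the language is infinite.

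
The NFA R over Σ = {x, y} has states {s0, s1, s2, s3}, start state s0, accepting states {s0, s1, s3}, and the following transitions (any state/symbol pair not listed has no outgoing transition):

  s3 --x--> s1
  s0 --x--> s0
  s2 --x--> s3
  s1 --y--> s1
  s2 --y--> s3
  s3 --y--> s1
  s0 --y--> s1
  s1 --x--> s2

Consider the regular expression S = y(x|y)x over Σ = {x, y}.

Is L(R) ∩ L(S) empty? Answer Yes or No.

No

The string yxx is accepted by both R and S.
Hence L(R) ∩ L(S) ≠ ∅.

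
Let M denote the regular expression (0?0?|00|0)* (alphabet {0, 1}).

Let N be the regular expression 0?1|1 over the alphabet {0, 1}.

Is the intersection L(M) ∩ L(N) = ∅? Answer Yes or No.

Converting the expression M to a DFA (subset construction, then merging equivalent states) gives the minimal DFA with states {m0, m1}, start state m0, accepting states {m0} and transitions m0: 0→m0, 1→m1; m1: 0→m1, 1→m1.
Converting the expression N to a DFA (subset construction, then merging equivalent states) gives the minimal DFA with states {n0, n1, n2, n3}, start state n0, accepting states {n2} and transitions n0: 0→n1, 1→n2; n1: 0→n3, 1→n2; n2: 0→n3, 1→n3; n3: 0→n3, 1→n3.
Exploring the product automaton M × N from the start pair (m0, n0), following both machines on each input symbol, reaches 5 state pairs: (m0, n0), (m0, n1), (m1, n2), (m0, n3), (m1, n3).
M accepts in {m0} and N accepts in {n2}; no reachable pair has both components accepting, so no string drives both machines to acceptance simultaneously and L(M) ∩ L(N) = ∅.
So no string is accepted by both, and the intersection is empty.

Yes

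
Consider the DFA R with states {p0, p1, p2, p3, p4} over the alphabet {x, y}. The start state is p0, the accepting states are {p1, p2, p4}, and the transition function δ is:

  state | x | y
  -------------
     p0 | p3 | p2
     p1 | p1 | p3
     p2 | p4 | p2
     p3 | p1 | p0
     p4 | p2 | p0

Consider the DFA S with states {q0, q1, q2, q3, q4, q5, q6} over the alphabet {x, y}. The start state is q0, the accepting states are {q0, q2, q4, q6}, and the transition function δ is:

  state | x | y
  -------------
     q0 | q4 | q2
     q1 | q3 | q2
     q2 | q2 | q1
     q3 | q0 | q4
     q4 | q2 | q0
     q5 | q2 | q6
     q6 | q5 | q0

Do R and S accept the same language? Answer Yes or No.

No

The string yy is accepted by R but rejected by S.
So L(R) ≠ L(S).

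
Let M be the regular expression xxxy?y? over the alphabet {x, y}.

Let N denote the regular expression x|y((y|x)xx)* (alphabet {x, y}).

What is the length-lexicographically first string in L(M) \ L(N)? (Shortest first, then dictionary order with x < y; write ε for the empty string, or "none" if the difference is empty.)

The string xxx is accepted by M but not by N.
No shorter string lies in the difference, and xxx is the lexicographically first length-3 string in L(M) \ L(N).

xxx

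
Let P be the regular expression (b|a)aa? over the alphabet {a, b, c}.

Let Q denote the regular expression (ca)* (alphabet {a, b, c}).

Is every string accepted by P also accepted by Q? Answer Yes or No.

The string aa is in L(P) but not in L(Q).
So L(P) ⊄ L(Q).

No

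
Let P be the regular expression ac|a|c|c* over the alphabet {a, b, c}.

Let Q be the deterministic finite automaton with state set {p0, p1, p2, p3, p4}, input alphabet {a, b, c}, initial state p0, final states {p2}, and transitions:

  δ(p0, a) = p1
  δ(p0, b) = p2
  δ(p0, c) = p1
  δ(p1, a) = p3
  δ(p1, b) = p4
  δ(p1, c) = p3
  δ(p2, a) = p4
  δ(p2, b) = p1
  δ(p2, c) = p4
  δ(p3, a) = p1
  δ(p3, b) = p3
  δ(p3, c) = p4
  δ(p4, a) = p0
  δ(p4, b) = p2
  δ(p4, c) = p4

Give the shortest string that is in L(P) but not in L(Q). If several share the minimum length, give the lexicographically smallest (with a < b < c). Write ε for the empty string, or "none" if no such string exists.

The empty string ε is accepted by P but not by Q.
Since ε is the unique shortest string, it is the required witness.

ε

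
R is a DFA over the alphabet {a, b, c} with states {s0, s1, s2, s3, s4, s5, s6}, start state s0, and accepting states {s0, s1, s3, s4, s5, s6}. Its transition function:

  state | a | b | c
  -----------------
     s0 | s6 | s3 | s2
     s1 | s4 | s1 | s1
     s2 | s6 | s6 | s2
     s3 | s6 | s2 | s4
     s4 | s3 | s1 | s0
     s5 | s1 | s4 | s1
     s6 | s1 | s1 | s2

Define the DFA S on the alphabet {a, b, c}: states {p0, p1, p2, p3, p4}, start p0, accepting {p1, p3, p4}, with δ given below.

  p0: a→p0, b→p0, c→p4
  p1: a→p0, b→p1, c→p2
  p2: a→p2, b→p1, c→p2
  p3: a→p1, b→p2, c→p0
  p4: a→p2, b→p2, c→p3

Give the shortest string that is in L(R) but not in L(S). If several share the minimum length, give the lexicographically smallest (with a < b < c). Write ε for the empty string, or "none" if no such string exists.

ε

The empty string ε is accepted by R but not by S.
Since ε is the unique shortest string, it is the required witness.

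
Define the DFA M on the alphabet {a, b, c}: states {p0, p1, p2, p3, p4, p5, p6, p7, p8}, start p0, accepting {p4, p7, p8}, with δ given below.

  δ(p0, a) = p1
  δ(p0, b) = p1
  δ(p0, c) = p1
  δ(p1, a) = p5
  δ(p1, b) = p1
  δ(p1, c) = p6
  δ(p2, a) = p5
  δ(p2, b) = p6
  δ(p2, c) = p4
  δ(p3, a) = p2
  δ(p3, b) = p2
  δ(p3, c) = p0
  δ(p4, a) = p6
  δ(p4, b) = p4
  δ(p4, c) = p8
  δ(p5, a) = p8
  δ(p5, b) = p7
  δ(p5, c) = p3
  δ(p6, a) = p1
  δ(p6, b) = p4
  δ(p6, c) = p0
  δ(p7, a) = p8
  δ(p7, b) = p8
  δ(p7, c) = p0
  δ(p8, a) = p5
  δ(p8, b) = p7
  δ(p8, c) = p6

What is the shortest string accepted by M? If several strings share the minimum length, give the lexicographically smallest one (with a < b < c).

A breadth-first search from p0 reaches an accepting state first via the path p0 → p1 → p5 → p8 on input aaa.
No string of length < 3 is accepted (BFS exhausts all shorter strings without reaching an accepting state), and aaa is the lexicographically least accepting string of length 3.

aaa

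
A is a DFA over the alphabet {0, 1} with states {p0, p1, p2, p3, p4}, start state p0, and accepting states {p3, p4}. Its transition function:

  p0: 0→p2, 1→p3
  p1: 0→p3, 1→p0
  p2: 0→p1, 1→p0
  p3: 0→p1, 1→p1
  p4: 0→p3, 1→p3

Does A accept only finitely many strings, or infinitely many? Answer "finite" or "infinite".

State p0 is reachable from the start and can reach an accepting state, and it lies on the cycle p0 → p2 → p0.
Traversing that cycle any number of times yields accepted strings of unbounded length, so the language is infinite.

infinite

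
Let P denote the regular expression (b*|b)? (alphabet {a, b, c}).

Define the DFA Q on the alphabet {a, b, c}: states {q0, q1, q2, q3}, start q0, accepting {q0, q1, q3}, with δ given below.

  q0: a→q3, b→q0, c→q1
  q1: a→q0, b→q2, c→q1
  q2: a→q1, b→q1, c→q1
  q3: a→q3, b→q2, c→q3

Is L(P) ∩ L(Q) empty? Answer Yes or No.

No

The empty string ε is accepted by both P and Q.
Hence L(P) ∩ L(Q) ≠ ∅.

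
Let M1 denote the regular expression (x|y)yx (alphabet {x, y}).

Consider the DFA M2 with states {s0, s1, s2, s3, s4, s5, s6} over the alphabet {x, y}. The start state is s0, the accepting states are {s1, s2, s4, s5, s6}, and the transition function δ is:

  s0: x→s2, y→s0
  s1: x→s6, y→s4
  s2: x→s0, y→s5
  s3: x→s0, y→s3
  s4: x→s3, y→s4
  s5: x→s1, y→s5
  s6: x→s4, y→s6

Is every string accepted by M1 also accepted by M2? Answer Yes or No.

Converting the expression M1 to a DFA (subset construction, then merging equivalent states) gives the minimal DFA with states {r0, r1, r2, r3, r4}, start state r0, accepting states {r4} and transitions r0: x→r1, y→r1; r1: x→r2, y→r3; r2: x→r2, y→r2; r3: x→r4, y→r2; r4: x→r2, y→r2.
Exploring the product automaton M1 × M2 from the start pair (r0, s0), following both machines on each input symbol, reaches 14 state pairs: (r0, s0), (r1, s2), (r1, s0), (r2, s0), (r3, s5), (r2, s2), (r3, s0), (r4, s1), (r2, s5), (r4, s2), (r2, s6), (r2, s4), (r2, s1), (r2, s3).
M1 accepts in {r4} and M2 accepts in {s1, s2, s4, s5, s6}. The reachable pairs whose M1-component is accepting are (r4, s1), (r4, s2); in each of them the M2-component is accepting too, so the product for L(M1) \ L(M2) (M1-component accepting, M2-component rejecting) has no reachable accepting pair and the difference is empty.
Hence every string in L(M1) is also in L(M2).

Yes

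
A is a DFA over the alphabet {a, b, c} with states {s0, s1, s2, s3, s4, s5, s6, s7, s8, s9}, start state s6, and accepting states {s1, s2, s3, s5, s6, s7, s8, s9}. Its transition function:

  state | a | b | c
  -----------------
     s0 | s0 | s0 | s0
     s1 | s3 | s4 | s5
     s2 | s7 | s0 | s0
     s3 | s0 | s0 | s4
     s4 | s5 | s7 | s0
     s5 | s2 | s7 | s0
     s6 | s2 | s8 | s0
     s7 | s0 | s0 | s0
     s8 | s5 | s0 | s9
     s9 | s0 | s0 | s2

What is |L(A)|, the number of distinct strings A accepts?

11

The useful subgraph on states {s2, s5, s6, s7, s8, s9} is acyclic, so L(A) is finite; the longest accepting path visits 5 useful states, giving maximum string length 4.
Counting accepting paths from s6 by length: 1 of length 0, 2 of length 1, 3 of length 2, 3 of length 3, 2 of length 4. Total 11.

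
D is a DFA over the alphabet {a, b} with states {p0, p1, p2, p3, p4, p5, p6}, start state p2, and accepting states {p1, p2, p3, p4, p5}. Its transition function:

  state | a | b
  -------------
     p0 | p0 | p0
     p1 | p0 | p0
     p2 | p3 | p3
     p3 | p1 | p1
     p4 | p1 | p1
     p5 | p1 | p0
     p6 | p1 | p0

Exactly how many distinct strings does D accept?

The useful subgraph on states {p1, p2, p3} is acyclic, so L(D) is finite; the longest accepting path visits 3 useful states, giving maximum string length 2.
Counting accepting paths from p2 by length: 1 of length 0, 2 of length 1, 4 of length 2. Total 7.

7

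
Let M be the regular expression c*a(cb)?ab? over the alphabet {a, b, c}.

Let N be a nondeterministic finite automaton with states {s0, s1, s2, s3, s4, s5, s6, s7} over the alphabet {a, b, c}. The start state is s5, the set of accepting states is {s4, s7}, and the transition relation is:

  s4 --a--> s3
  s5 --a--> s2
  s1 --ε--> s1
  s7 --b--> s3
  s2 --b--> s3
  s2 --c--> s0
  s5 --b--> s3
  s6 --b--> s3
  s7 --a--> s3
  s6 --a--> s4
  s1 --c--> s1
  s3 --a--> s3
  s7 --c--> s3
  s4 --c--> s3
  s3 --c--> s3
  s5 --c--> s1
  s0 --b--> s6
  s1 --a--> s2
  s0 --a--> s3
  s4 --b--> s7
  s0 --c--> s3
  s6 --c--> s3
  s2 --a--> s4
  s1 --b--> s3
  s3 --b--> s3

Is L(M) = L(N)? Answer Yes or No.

Converting the expression M to a DFA (subset construction, then merging equivalent states) gives the minimal DFA with states {m0, m1, m2, m3, m4, m5, m6}, start state m0, accepting states {m3, m5} and transitions m0: a→m1, b→m2, c→m0; m1: a→m3, b→m2, c→m4; m2: a→m2, b→m2, c→m2; m3: a→m2, b→m5, c→m2; m4: a→m2, b→m6, c→m2; m5: a→m2, b→m2, c→m2; m6: a→m3, b→m2, c→m2.
Exploring the product automaton M × N from the start pair (m0, s5), following both machines on each input symbol, reaches 8 state pairs: (m0, s5), (m1, s2), (m2, s3), (m0, s1), (m3, s4), (m4, s0), (m5, s7), (m6, s6).
M accepts in {m3, m5} and N accepts in {s4, s7}. In every reachable pair the two components are either both accepting — (m3, s4), (m5, s7) — or both non-accepting, so no string is accepted by exactly one of the machines: L(M) \ L(N) and L(N) \ L(M) are both empty.
Hence every string is accepted by M iff it is accepted by N, and the two languages coincide.

Yes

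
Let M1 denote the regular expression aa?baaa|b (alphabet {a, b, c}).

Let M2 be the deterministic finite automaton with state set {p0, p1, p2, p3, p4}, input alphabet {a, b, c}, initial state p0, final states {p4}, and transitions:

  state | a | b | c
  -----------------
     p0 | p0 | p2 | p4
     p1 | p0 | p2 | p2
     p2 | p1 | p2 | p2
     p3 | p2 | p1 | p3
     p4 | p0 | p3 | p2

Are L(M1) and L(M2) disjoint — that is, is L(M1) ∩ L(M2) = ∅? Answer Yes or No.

Converting the expression M1 to a DFA (subset construction, then merging equivalent states) gives the minimal DFA with states {r0, r1, r2, r3, r4, r5, r6, r7}, start state r0, accepting states {r2} and transitions r0: a→r1, b→r2, c→r3; r1: a→r4, b→r5, c→r3; r2: a→r3, b→r3, c→r3; r3: a→r3, b→r3, c→r3; r4: a→r3, b→r5, c→r3; r5: a→r6, b→r3, c→r3; r6: a→r7, b→r3, c→r3; r7: a→r2, b→r3, c→r3.
Exploring the product automaton M1 × M2 from the start pair (r0, p0), following both machines on each input symbol, reaches 13 state pairs: (r0, p0), (r1, p0), (r2, p2), (r3, p4), (r4, p0), (r5, p2), (r3, p1), (r3, p2), (r3, p0), (r3, p3), (r6, p1), (r7, p0), (r2, p0).
M1 accepts in {r2} and M2 accepts in {p4}; no reachable pair has both components accepting, so no string drives both machines to acceptance simultaneously and L(M1) ∩ L(M2) = ∅.
So no string is accepted by both, and the intersection is empty.

Yes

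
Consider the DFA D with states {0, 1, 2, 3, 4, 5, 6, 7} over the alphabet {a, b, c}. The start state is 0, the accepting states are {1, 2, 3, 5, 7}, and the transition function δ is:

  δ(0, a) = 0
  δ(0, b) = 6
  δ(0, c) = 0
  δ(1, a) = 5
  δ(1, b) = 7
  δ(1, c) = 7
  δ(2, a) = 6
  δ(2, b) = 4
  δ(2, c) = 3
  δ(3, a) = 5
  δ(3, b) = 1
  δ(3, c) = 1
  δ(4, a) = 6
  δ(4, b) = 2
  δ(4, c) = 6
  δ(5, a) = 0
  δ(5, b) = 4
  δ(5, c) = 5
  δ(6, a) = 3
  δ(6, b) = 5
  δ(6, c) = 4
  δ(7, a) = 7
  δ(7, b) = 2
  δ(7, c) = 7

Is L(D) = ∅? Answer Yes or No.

The string ba is accepted: the run 0 → 6 → 3 ends in the accepting state 3.
Since at least one string is accepted, L(D) is not empty.

No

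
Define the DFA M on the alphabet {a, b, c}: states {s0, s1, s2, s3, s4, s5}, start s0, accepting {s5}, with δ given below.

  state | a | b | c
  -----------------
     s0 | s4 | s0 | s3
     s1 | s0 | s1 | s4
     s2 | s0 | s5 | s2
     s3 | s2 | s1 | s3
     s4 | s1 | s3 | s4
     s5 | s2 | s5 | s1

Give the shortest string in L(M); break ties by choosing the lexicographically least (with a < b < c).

cab

A breadth-first search from s0 reaches an accepting state first via the path s0 → s3 → s2 → s5 on input cab.
No string of length < 3 is accepted (BFS exhausts all shorter strings without reaching an accepting state), and cab is the lexicographically least accepting string of length 3.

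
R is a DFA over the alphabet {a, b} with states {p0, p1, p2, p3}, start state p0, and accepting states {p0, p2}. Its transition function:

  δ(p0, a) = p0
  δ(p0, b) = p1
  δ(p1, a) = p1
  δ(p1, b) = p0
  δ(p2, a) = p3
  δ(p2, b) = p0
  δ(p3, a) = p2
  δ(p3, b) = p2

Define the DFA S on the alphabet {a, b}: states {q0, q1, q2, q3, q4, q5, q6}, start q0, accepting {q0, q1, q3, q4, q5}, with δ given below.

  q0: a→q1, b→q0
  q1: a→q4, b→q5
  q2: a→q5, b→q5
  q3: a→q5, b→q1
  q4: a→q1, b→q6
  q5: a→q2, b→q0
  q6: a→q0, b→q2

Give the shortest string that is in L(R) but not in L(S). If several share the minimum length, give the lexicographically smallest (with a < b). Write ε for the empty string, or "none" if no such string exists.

The string aabb is accepted by R but not by S.
No shorter string lies in the difference, and aabb is the lexicographically first length-4 string in L(R) \ L(S).

aabb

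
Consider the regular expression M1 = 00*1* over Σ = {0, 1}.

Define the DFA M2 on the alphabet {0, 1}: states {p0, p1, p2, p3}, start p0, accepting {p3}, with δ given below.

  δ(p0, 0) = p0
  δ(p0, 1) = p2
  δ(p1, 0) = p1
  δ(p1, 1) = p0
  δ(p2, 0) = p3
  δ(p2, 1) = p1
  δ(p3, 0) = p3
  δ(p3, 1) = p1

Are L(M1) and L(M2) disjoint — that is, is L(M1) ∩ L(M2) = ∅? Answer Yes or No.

Yes

Converting the expression M1 to a DFA (subset construction, then merging equivalent states) gives the minimal DFA with states {r0, r1, r2, r3}, start state r0, accepting states {r1, r3} and transitions r0: 0→r1, 1→r2; r1: 0→r1, 1→r3; r2: 0→r2, 1→r2; r3: 0→r2, 1→r3.
Exploring the product automaton M1 × M2 from the start pair (r0, p0), following both machines on each input symbol, reaches 9 state pairs: (r0, p0), (r1, p0), (r2, p2), (r3, p2), (r2, p3), (r2, p1), (r3, p1), (r2, p0), (r3, p0).
M1 accepts in {r1, r3} and M2 accepts in {p3}; no reachable pair has both components accepting, so no string drives both machines to acceptance simultaneously and L(M1) ∩ L(M2) = ∅.
So no string is accepted by both, and the intersection is empty.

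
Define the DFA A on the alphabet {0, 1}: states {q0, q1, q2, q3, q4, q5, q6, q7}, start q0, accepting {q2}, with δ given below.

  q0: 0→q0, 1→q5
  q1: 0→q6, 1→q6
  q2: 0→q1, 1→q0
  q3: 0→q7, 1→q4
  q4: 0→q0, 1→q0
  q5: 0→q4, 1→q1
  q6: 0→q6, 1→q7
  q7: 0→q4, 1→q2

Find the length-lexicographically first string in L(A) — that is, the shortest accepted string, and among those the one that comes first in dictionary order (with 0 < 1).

11011

A breadth-first search from q0 reaches an accepting state first via the path q0 → q5 → q1 → q6 → q7 → q2 on input 11011.
No string of length < 5 is accepted (BFS exhausts all shorter strings without reaching an accepting state), and 11011 is the lexicographically least accepting string of length 5.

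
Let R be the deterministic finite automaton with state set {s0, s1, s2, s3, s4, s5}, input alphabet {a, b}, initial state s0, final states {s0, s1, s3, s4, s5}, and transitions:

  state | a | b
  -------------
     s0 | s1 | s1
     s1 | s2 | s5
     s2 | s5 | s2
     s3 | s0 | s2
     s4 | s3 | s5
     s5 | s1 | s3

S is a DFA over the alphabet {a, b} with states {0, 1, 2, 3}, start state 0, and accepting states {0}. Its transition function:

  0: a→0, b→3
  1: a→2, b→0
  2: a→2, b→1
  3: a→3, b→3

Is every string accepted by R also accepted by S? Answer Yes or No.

The string b is in L(R) but not in L(S).
So L(R) ⊄ L(S).

No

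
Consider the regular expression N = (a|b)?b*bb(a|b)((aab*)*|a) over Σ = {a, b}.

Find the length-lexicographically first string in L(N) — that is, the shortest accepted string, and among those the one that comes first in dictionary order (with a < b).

bba

By inspection of the expression, no string of length less than 3 matches, and bba is the lexicographically first match of length 3.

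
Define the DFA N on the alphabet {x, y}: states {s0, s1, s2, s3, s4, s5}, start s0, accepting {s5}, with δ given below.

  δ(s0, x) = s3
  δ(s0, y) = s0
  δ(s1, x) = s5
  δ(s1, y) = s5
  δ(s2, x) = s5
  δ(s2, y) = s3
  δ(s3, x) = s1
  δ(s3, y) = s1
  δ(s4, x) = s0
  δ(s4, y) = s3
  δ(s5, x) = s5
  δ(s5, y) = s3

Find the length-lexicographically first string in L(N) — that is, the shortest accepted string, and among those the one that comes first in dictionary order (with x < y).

xxx

A breadth-first search from s0 reaches an accepting state first via the path s0 → s3 → s1 → s5 on input xxx.
No string of length < 3 is accepted (BFS exhausts all shorter strings without reaching an accepting state), and xxx is the lexicographically least accepting string of length 3.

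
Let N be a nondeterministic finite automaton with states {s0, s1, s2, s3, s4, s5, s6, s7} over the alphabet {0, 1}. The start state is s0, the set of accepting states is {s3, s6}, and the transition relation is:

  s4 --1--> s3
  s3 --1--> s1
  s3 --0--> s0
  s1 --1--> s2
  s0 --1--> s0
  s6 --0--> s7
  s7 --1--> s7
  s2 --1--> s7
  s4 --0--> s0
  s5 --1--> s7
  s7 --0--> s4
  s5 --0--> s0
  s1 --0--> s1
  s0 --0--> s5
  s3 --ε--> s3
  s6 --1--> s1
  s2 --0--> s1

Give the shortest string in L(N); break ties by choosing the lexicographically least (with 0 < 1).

0101

A breadth-first search from s0 reaches an accepting state first via the path s0 → s5 → s7 → s4 → s3 on input 0101.
No string of length < 4 is accepted (BFS exhausts all shorter strings without reaching an accepting state), and 0101 is the lexicographically least accepting string of length 4.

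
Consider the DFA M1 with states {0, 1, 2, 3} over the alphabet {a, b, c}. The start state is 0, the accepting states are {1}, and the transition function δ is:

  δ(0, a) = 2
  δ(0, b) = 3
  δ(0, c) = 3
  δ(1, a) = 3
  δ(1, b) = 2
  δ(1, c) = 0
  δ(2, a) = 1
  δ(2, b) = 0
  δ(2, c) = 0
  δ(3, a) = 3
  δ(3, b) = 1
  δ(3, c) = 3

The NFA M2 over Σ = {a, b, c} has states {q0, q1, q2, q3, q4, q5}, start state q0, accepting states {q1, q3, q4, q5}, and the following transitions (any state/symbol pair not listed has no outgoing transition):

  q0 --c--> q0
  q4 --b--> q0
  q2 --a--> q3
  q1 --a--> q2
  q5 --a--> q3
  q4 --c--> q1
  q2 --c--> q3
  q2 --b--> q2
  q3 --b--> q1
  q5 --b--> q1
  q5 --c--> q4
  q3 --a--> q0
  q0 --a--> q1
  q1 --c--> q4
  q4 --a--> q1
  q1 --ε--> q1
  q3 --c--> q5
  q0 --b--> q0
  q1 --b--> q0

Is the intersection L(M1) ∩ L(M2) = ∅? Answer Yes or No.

The string aaab is accepted by both M1 and M2.
Hence L(M1) ∩ L(M2) ≠ ∅.

No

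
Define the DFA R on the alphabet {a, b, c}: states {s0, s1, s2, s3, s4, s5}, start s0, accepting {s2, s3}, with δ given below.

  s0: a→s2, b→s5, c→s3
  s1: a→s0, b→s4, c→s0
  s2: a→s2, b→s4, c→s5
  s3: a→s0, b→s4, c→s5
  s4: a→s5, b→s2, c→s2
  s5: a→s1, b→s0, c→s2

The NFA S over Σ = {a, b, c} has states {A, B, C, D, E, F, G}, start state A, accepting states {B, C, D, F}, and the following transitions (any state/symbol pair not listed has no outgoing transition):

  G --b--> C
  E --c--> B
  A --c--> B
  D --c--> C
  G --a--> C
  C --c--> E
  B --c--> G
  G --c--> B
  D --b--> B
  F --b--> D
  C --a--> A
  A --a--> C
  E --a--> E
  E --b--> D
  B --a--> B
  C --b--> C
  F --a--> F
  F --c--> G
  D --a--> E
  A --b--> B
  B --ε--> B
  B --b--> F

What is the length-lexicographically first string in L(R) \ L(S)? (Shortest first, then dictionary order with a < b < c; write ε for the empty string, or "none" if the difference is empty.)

aa

The string aa is accepted by R but not by S.
No shorter string lies in the difference, and aa is the lexicographically first length-2 string in L(R) \ L(S).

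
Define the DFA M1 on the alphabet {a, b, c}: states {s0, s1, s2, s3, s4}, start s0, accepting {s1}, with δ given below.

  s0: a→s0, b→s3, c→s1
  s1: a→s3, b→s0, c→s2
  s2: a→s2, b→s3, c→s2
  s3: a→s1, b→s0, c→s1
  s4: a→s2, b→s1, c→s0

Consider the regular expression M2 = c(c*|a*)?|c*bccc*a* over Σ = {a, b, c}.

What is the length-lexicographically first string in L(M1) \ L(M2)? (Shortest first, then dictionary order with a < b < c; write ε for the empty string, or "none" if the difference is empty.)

The string ac is accepted by M1 but not by M2.
No shorter string lies in the difference, and ac is the lexicographically first length-2 string in L(M1) \ L(M2).

ac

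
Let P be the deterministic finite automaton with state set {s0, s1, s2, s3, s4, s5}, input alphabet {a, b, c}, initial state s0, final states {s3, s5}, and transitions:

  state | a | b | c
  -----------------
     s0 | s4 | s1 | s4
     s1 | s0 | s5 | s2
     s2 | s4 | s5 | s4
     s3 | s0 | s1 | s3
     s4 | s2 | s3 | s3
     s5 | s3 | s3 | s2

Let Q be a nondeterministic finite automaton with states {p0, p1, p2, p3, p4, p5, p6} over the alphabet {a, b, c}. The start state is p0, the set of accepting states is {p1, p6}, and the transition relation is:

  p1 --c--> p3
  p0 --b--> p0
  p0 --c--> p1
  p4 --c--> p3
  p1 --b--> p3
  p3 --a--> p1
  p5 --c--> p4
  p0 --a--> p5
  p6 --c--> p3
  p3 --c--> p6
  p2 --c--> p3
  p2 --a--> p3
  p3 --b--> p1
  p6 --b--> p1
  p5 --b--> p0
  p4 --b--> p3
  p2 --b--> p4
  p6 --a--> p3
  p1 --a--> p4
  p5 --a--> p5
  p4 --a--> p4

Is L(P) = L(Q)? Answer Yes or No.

No

The string ab is accepted by P but rejected by Q.
So L(P) ≠ L(Q).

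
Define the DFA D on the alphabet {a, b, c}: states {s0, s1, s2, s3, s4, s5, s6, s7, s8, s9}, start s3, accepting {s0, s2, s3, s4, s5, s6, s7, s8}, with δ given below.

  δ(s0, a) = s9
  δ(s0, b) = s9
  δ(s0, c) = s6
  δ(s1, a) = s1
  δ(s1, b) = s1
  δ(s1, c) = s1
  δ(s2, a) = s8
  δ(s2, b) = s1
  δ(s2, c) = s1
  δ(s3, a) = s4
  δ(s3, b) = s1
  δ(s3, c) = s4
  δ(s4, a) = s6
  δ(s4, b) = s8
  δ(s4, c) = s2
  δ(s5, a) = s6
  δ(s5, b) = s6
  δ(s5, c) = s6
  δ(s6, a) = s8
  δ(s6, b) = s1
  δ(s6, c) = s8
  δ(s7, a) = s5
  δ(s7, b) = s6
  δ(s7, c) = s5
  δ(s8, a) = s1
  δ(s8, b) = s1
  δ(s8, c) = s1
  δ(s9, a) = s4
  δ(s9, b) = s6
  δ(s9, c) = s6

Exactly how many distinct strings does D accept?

The useful subgraph on states {s2, s3, s4, s6, s8} is acyclic, so L(D) is finite; the longest accepting path visits 4 useful states, giving maximum string length 3.
Counting accepting paths from s3 by length: 1 of length 0, 2 of length 1, 6 of length 2, 6 of length 3. Total 15.

15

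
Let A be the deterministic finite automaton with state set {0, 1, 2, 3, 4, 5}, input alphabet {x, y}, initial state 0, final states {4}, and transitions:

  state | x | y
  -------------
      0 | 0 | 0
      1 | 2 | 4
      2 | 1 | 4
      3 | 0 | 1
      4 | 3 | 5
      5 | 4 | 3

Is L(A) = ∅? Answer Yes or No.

The states reachable from the start state are {0}.
None of the accepting states {4} is reachable, so no string is accepted and L(A) = ∅.

Yes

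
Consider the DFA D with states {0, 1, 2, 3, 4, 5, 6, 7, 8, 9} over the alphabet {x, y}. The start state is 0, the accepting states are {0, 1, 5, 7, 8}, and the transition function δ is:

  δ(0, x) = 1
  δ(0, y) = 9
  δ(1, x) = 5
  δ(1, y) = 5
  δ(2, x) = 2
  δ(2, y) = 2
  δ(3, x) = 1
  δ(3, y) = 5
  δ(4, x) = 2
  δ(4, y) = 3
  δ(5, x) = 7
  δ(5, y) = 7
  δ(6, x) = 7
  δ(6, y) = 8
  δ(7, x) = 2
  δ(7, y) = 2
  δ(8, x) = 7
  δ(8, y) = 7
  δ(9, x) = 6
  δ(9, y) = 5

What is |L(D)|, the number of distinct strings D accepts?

The useful subgraph on states {0, 1, 5, 6, 7, 8, 9} is acyclic, so L(D) is finite; the longest accepting path visits 5 useful states, giving maximum string length 4.
Counting accepting paths from 0 by length: 1 of length 0, 1 of length 1, 3 of length 2, 8 of length 3, 2 of length 4. Total 15.

15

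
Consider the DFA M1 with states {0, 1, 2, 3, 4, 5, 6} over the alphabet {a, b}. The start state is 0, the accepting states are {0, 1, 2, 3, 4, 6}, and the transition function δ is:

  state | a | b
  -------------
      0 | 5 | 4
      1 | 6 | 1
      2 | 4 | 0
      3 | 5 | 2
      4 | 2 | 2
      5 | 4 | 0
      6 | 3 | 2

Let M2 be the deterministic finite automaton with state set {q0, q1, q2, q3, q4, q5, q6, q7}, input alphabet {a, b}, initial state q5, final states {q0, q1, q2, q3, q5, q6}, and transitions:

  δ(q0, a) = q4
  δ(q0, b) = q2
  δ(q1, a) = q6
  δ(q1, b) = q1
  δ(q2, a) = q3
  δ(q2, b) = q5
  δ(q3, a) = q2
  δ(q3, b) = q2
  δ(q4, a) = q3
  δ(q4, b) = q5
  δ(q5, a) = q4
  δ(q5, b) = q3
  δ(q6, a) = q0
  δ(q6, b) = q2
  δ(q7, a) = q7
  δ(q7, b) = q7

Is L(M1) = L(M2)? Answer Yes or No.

Yes

Exploring the product automaton M1 × M2 from the start pair (0, q5), following both machines on each input symbol, reaches 4 state pairs: (0, q5), (5, q4), (4, q3), (2, q2).
M1 accepts in {0, 1, 2, 3, 4, 6} and M2 accepts in {q0, q1, q2, q3, q5, q6}. In every reachable pair the two components are either both accepting — (0, q5), (4, q3), (2, q2) — or both non-accepting, so no string is accepted by exactly one of the machines: L(M1) \ L(M2) and L(M2) \ L(M1) are both empty.
Hence every string is accepted by M1 iff it is accepted by M2, and the two languages coincide.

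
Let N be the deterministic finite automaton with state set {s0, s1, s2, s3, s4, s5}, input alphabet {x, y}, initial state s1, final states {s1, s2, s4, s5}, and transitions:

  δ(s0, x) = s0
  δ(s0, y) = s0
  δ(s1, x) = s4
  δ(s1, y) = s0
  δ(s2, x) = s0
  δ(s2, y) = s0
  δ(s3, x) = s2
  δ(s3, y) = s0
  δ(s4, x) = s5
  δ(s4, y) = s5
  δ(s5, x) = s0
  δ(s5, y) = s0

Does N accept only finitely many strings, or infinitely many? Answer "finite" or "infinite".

The useful states (reachable from s1 and able to reach an accepting state) are {s1, s4, s5}.
Restricted to these states the transition graph has no cycle, so every accepting path has bounded length and L is finite.

finite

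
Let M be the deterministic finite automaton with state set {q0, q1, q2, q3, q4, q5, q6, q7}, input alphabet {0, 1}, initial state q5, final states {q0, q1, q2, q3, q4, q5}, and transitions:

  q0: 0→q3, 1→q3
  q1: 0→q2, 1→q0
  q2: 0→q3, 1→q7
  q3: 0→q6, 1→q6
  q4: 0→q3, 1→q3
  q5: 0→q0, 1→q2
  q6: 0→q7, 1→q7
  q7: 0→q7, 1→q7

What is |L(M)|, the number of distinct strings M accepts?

6

The useful subgraph on states {q0, q2, q3, q5} is acyclic, so L(M) is finite; the longest accepting path visits 3 useful states, giving maximum string length 2.
Counting accepting paths from q5 by length: 1 of length 0, 2 of length 1, 3 of length 2. Total 6.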